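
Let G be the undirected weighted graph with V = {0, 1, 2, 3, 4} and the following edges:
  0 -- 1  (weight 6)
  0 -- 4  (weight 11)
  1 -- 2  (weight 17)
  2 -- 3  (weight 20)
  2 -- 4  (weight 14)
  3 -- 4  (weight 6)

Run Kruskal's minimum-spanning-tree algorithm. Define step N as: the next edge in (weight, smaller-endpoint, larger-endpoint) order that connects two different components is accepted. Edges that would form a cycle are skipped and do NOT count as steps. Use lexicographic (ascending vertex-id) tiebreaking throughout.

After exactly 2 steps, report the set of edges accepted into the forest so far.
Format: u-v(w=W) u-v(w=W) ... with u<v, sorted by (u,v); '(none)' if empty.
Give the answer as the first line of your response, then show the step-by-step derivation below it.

0-1(w=6) 3-4(w=6)

step 1: add edge 0-1 (w=6); MST = {0-1(w=6)}
step 2: add edge 3-4 (w=6); MST = {0-1(w=6) 3-4(w=6)}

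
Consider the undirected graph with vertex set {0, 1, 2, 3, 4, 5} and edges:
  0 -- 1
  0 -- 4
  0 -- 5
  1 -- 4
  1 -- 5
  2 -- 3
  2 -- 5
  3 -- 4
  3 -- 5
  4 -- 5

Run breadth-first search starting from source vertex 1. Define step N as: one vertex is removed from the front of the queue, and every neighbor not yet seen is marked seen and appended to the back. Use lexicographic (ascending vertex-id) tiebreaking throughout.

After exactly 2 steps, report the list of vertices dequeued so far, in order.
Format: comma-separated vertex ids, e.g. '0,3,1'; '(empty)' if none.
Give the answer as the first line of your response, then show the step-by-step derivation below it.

1,0

step 1: dequeue 1; queue=[0,4,5]; order=1
step 2: dequeue 0; queue=[4,5]; order=1,0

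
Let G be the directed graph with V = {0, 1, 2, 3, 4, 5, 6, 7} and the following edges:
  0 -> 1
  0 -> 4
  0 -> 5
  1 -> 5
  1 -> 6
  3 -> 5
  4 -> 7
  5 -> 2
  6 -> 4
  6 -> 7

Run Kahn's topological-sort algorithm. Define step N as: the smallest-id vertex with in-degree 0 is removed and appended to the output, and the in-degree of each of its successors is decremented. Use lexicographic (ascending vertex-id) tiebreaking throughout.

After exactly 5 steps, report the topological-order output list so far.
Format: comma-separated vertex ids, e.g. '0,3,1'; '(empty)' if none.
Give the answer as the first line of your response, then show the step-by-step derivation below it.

0,1,3,5,2

step 1: output 0; order=[0]; indeg=(0,0,1,0,1,2,1,2)
step 2: output 1; order=[0,1]; indeg=(0,0,1,0,1,1,0,2)
step 3: output 3; order=[0,1,3]; indeg=(0,0,1,0,1,0,0,2)
step 4: output 5; order=[0,1,3,5]; indeg=(0,0,0,0,1,0,0,2)
step 5: output 2; order=[0,1,3,5,2]; indeg=(0,0,0,0,1,0,0,2)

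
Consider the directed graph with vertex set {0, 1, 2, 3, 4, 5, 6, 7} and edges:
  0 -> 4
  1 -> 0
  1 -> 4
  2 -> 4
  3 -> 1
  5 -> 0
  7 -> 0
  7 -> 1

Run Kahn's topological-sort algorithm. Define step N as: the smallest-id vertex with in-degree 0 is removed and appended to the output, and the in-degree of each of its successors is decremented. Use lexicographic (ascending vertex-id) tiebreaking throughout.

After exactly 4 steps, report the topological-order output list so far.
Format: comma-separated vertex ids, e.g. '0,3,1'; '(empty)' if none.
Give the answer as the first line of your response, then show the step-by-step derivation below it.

2,3,5,6

step 1: output 2; order=[2]; indeg=(3,2,0,0,2,0,0,0)
step 2: output 3; order=[2,3]; indeg=(3,1,0,0,2,0,0,0)
step 3: output 5; order=[2,3,5]; indeg=(2,1,0,0,2,0,0,0)
step 4: output 6; order=[2,3,5,6]; indeg=(2,1,0,0,2,0,0,0)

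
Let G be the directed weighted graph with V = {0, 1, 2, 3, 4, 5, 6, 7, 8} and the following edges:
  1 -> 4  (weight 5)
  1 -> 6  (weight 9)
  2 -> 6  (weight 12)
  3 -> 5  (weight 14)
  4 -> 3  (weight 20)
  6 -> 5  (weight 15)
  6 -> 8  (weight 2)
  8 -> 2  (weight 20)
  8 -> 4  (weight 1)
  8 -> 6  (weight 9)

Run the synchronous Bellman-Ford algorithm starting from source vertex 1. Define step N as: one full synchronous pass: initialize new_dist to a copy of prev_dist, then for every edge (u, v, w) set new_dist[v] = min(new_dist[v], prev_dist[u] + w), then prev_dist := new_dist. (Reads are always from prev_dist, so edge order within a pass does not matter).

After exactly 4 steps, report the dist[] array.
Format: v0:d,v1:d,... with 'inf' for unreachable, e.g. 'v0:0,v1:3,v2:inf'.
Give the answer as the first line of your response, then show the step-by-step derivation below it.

v0:inf,v1:0,v2:31,v3:25,v4:5,v5:24,v6:9,v7:inf,v8:11

step 1: dist = v0:inf,v1:0,v2:inf,v3:inf,v4:5,v5:inf,v6:9,v7:inf,v8:inf
step 2: dist = v0:inf,v1:0,v2:inf,v3:25,v4:5,v5:24,v6:9,v7:inf,v8:11
step 3: dist = v0:inf,v1:0,v2:31,v3:25,v4:5,v5:24,v6:9,v7:inf,v8:11
step 4: dist = v0:inf,v1:0,v2:31,v3:25,v4:5,v5:24,v6:9,v7:inf,v8:11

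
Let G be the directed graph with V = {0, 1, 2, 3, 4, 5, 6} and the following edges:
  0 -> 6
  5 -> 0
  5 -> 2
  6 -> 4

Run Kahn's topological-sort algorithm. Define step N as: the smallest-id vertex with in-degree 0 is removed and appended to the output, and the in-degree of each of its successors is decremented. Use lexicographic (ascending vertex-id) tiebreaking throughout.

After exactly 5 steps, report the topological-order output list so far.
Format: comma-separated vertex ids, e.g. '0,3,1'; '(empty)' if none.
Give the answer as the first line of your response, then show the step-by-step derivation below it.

1,3,5,0,2

step 1: output 1; order=[1]; indeg=(1,0,1,0,1,0,1)
step 2: output 3; order=[1,3]; indeg=(1,0,1,0,1,0,1)
step 3: output 5; order=[1,3,5]; indeg=(0,0,0,0,1,0,1)
step 4: output 0; order=[1,3,5,0]; indeg=(0,0,0,0,1,0,0)
step 5: output 2; order=[1,3,5,0,2]; indeg=(0,0,0,0,1,0,0)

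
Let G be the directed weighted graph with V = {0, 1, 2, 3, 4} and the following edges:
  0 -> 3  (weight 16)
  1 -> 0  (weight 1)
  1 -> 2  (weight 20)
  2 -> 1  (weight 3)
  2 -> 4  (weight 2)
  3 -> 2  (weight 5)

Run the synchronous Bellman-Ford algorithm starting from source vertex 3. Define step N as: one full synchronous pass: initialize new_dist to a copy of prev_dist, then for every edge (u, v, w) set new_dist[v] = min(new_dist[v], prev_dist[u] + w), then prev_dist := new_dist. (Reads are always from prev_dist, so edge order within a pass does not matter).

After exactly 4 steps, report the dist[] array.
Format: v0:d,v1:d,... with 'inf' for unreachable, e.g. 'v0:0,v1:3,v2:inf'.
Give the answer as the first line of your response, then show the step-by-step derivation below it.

v0:9,v1:8,v2:5,v3:0,v4:7

step 1: dist = v0:inf,v1:inf,v2:5,v3:0,v4:inf
step 2: dist = v0:inf,v1:8,v2:5,v3:0,v4:7
step 3: dist = v0:9,v1:8,v2:5,v3:0,v4:7
step 4: dist = v0:9,v1:8,v2:5,v3:0,v4:7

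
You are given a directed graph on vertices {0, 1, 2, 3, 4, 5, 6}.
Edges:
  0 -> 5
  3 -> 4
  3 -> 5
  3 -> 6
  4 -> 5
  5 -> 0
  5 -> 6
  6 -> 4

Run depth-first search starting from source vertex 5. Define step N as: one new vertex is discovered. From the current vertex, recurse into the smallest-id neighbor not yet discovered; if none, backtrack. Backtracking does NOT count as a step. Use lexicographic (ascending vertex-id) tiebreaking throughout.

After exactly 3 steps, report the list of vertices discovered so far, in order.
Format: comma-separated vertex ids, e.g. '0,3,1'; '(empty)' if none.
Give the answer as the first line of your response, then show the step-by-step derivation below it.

5,0,6

step 1: discover 5; path=5; order=5
step 2: discover 0; path=5>0; order=5,0
step 3: discover 6; path=5>6; order=5,0,6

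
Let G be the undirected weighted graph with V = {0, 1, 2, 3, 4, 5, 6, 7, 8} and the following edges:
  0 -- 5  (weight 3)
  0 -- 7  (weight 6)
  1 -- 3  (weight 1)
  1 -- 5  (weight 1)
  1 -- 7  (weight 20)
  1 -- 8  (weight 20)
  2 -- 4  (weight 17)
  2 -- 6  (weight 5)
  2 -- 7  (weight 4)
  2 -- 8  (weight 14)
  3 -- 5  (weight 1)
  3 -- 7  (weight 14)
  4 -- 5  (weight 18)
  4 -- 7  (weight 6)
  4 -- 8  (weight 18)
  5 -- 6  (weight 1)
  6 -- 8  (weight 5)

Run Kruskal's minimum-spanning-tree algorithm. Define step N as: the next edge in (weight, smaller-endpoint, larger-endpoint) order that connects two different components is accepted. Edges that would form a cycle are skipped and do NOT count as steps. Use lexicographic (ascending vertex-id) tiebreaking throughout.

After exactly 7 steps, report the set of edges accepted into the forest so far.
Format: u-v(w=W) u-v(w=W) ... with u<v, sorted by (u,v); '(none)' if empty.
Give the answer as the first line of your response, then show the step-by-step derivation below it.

0-5(w=3) 1-3(w=1) 1-5(w=1) 2-6(w=5) 2-7(w=4) 5-6(w=1) 6-8(w=5)

step 1: add edge 1-3 (w=1); MST = {1-3(w=1)}
step 2: add edge 1-5 (w=1); MST = {1-3(w=1) 1-5(w=1)}
step 3: add edge 5-6 (w=1); MST = {1-3(w=1) 1-5(w=1) 5-6(w=1)}
step 4: add edge 0-5 (w=3); MST = {0-5(w=3) 1-3(w=1) 1-5(w=1) 5-6(w=1)}
step 5: add edge 2-7 (w=4); MST = {0-5(w=3) 1-3(w=1) 1-5(w=1) 2-7(w=4) 5-6(w=1)}
step 6: add edge 2-6 (w=5); MST = {0-5(w=3) 1-3(w=1) 1-5(w=1) 2-6(w=5) 2-7(w=4) 5-6(w=1)}
step 7: add edge 6-8 (w=5); MST = {0-5(w=3) 1-3(w=1) 1-5(w=1) 2-6(w=5) 2-7(w=4) 5-6(w=1) 6-8(w=5)}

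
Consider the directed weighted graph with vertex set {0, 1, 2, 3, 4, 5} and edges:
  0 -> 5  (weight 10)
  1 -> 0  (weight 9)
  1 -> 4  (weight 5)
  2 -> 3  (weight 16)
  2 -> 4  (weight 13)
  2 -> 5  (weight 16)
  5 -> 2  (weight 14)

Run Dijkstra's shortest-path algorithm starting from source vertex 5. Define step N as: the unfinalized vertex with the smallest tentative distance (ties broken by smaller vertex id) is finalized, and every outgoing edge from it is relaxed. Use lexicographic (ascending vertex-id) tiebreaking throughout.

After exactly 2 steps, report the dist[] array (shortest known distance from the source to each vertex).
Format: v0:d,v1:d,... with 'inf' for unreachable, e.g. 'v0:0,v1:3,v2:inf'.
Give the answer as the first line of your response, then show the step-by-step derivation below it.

v0:inf,v1:inf,v2:14,v3:30,v4:27,v5:0

step 1: dist = v0:inf,v1:inf,v2:14,v3:inf,v4:inf,v5:0
step 2: dist = v0:inf,v1:inf,v2:14,v3:30,v4:27,v5:0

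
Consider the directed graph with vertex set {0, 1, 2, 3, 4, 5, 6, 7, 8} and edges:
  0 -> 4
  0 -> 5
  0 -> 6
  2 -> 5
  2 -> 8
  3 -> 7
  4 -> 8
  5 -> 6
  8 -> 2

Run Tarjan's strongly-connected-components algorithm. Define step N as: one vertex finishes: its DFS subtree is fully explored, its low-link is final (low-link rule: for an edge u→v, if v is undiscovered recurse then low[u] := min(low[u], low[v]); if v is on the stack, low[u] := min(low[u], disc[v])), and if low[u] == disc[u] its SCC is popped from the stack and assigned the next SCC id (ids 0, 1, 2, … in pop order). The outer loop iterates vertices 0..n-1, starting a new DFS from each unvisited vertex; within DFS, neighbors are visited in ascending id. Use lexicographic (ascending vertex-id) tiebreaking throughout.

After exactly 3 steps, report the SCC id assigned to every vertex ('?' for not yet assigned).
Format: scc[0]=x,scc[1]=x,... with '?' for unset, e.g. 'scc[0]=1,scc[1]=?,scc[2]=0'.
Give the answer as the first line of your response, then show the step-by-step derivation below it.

scc[0]=?,scc[1]=?,scc[2]=?,scc[3]=?,scc[4]=?,scc[5]=1,scc[6]=0,scc[7]=?,scc[8]=?

step 1: low=(low[0]=0,low[1]=?,low[2]=3,low[3]=?,low[4]=1,low[5]=4,low[6]=5,low[7]=?,low[8]=2); scc=(scc[0]=?,scc[1]=?,scc[2]=?,scc[3]=?,scc[4]=?,scc[5]=?,scc[6]=0,scc[7]=?,scc[8]=?)
step 2: low=(low[0]=0,low[1]=?,low[2]=3,low[3]=?,low[4]=1,low[5]=4,low[6]=5,low[7]=?,low[8]=2); scc=(scc[0]=?,scc[1]=?,scc[2]=?,scc[3]=?,scc[4]=?,scc[5]=1,scc[6]=0,scc[7]=?,scc[8]=?)
step 3: low=(low[0]=0,low[1]=?,low[2]=2,low[3]=?,low[4]=1,low[5]=4,low[6]=5,low[7]=?,low[8]=2); scc=(scc[0]=?,scc[1]=?,scc[2]=?,scc[3]=?,scc[4]=?,scc[5]=1,scc[6]=0,scc[7]=?,scc[8]=?)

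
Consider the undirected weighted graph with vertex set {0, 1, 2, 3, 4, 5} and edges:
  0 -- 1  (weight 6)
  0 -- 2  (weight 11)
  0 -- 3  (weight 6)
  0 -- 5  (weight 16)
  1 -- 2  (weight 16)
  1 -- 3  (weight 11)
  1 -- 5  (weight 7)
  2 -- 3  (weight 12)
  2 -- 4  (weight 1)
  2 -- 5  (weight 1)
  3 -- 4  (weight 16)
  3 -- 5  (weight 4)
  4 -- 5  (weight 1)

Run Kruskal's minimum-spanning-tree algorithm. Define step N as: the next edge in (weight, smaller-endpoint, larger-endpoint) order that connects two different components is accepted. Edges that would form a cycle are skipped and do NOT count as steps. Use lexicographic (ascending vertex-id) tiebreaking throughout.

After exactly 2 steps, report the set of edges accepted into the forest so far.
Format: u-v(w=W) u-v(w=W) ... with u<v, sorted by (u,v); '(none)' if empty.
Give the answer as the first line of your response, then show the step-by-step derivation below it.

2-4(w=1) 2-5(w=1)

step 1: add edge 2-4 (w=1); MST = {2-4(w=1)}
step 2: add edge 2-5 (w=1); MST = {2-4(w=1) 2-5(w=1)}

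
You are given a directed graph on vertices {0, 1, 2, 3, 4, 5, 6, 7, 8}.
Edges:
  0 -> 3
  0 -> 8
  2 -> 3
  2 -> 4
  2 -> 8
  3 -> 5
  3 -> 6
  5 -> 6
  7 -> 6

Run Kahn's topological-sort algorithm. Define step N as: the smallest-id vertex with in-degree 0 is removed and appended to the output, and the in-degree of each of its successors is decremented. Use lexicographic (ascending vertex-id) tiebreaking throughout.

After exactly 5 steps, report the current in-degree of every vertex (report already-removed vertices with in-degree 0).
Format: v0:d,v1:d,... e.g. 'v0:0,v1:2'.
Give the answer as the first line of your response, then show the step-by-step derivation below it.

v0:0,v1:0,v2:0,v3:0,v4:0,v5:0,v6:2,v7:0,v8:0

step 1: output 0; order=[0]; indeg=(0,0,0,1,1,1,3,0,1)
step 2: output 1; order=[0,1]; indeg=(0,0,0,1,1,1,3,0,1)
step 3: output 2; order=[0,1,2]; indeg=(0,0,0,0,0,1,3,0,0)
step 4: output 3; order=[0,1,2,3]; indeg=(0,0,0,0,0,0,2,0,0)
step 5: output 4; order=[0,1,2,3,4]; indeg=(0,0,0,0,0,0,2,0,0)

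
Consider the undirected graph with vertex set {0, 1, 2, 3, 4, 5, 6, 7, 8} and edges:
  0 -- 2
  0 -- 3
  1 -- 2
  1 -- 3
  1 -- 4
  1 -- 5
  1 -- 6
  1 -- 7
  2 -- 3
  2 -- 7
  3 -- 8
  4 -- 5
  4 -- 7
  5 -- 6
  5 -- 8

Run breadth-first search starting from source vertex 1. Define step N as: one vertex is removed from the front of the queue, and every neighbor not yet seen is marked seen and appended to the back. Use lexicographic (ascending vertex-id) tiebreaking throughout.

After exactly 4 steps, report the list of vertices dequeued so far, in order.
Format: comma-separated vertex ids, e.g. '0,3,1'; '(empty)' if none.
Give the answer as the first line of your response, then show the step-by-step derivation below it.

1,2,3,4

step 1: dequeue 1; queue=[2,3,4,5,6,7]; order=1
step 2: dequeue 2; queue=[3,4,5,6,7,0]; order=1,2
step 3: dequeue 3; queue=[4,5,6,7,0,8]; order=1,2,3
step 4: dequeue 4; queue=[5,6,7,0,8]; order=1,2,3,4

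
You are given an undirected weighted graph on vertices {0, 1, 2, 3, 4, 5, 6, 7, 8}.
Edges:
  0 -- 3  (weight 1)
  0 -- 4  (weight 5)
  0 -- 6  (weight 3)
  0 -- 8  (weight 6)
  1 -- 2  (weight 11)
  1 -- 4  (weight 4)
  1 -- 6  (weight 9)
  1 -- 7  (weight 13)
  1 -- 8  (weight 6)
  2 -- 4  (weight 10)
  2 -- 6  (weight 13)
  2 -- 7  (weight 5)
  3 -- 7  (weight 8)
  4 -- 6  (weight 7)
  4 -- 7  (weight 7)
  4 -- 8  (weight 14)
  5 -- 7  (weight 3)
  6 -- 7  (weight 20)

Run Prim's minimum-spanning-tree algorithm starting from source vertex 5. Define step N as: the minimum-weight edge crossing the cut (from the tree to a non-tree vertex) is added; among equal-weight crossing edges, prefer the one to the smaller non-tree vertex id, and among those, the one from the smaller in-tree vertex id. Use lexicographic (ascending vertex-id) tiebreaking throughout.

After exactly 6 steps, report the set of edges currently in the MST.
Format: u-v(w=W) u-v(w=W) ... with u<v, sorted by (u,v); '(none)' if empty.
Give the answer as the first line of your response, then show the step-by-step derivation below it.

0-3(w=1) 0-4(w=5) 1-4(w=4) 2-7(w=5) 4-7(w=7) 5-7(w=3)

step 1: add edge 5-7 (w=3); MST = {5-7(w=3)}
step 2: add edge 2-7 (w=5); MST = {2-7(w=5) 5-7(w=3)}
step 3: add edge 4-7 (w=7); MST = {2-7(w=5) 4-7(w=7) 5-7(w=3)}
step 4: add edge 1-4 (w=4); MST = {1-4(w=4) 2-7(w=5) 4-7(w=7) 5-7(w=3)}
step 5: add edge 0-4 (w=5); MST = {0-4(w=5) 1-4(w=4) 2-7(w=5) 4-7(w=7) 5-7(w=3)}
step 6: add edge 0-3 (w=1); MST = {0-3(w=1) 0-4(w=5) 1-4(w=4) 2-7(w=5) 4-7(w=7) 5-7(w=3)}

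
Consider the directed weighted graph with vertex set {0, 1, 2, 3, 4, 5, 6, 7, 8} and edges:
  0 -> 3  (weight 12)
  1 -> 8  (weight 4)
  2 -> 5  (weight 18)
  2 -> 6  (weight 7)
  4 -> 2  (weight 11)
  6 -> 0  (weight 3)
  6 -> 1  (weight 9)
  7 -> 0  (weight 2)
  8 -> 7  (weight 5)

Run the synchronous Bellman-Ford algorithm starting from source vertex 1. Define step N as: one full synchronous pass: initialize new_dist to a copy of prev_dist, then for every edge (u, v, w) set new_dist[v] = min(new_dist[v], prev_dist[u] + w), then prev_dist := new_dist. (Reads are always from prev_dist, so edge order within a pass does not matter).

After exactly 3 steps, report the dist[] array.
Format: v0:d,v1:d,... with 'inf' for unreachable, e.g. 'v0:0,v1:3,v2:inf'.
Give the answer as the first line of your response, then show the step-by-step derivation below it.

v0:11,v1:0,v2:inf,v3:inf,v4:inf,v5:inf,v6:inf,v7:9,v8:4

step 1: dist = v0:inf,v1:0,v2:inf,v3:inf,v4:inf,v5:inf,v6:inf,v7:inf,v8:4
step 2: dist = v0:inf,v1:0,v2:inf,v3:inf,v4:inf,v5:inf,v6:inf,v7:9,v8:4
step 3: dist = v0:11,v1:0,v2:inf,v3:inf,v4:inf,v5:inf,v6:inf,v7:9,v8:4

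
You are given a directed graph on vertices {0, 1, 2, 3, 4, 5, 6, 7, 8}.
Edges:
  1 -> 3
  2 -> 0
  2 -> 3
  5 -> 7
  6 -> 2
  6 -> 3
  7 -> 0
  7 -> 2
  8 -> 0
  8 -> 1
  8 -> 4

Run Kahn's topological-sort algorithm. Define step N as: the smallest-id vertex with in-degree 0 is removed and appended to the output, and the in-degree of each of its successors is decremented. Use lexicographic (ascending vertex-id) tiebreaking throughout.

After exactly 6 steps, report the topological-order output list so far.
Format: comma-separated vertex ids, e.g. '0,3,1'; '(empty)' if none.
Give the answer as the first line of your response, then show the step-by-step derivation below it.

5,6,7,2,8,0

step 1: output 5; order=[5]; indeg=(3,1,2,3,1,0,0,0,0)
step 2: output 6; order=[5,6]; indeg=(3,1,1,2,1,0,0,0,0)
step 3: output 7; order=[5,6,7]; indeg=(2,1,0,2,1,0,0,0,0)
step 4: output 2; order=[5,6,7,2]; indeg=(1,1,0,1,1,0,0,0,0)
step 5: output 8; order=[5,6,7,2,8]; indeg=(0,0,0,1,0,0,0,0,0)
step 6: output 0; order=[5,6,7,2,8,0]; indeg=(0,0,0,1,0,0,0,0,0)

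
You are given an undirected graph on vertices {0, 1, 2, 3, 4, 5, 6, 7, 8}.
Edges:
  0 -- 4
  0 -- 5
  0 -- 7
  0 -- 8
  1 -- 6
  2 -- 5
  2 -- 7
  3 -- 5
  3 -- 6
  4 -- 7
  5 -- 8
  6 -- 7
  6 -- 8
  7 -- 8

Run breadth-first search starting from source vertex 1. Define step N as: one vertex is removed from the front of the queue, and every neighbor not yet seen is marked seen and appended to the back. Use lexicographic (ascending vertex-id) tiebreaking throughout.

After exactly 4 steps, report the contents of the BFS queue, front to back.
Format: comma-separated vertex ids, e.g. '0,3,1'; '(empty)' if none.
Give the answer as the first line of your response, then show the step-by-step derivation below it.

8,5,0,2,4

step 1: dequeue 1; queue=[6]; order=1
step 2: dequeue 6; queue=[3,7,8]; order=1,6
step 3: dequeue 3; queue=[7,8,5]; order=1,6,3
step 4: dequeue 7; queue=[8,5,0,2,4]; order=1,6,3,7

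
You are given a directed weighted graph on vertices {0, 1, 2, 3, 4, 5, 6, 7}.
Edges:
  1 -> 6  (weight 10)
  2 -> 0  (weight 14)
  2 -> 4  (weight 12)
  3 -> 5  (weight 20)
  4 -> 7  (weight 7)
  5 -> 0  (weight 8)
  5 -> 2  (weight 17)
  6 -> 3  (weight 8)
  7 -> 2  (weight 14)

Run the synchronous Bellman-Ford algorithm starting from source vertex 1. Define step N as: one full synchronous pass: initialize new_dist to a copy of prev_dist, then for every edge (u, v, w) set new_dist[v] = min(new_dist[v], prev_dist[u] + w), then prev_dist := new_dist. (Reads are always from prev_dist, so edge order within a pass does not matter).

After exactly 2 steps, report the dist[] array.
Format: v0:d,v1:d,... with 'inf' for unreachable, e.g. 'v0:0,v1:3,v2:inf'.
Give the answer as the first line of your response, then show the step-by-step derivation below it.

v0:inf,v1:0,v2:inf,v3:18,v4:inf,v5:inf,v6:10,v7:inf

step 1: dist = v0:inf,v1:0,v2:inf,v3:inf,v4:inf,v5:inf,v6:10,v7:inf
step 2: dist = v0:inf,v1:0,v2:inf,v3:18,v4:inf,v5:inf,v6:10,v7:inf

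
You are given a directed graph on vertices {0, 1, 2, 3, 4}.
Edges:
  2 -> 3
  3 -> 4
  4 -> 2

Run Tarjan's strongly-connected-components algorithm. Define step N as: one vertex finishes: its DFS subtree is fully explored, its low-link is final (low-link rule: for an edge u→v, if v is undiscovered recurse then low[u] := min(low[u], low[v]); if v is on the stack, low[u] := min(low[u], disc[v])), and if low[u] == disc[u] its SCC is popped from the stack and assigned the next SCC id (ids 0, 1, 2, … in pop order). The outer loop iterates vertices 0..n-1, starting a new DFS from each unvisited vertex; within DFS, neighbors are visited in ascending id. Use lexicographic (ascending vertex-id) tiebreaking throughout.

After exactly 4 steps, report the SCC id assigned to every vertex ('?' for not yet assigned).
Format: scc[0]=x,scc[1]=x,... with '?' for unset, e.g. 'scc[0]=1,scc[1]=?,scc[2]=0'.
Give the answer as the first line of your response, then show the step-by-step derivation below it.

scc[0]=0,scc[1]=1,scc[2]=?,scc[3]=?,scc[4]=?

step 1: low=(low[0]=0,low[1]=?,low[2]=?,low[3]=?,low[4]=?); scc=(scc[0]=0,scc[1]=?,scc[2]=?,scc[3]=?,scc[4]=?)
step 2: low=(low[0]=0,low[1]=1,low[2]=?,low[3]=?,low[4]=?); scc=(scc[0]=0,scc[1]=1,scc[2]=?,scc[3]=?,scc[4]=?)
step 3: low=(low[0]=0,low[1]=1,low[2]=2,low[3]=3,low[4]=2); scc=(scc[0]=0,scc[1]=1,scc[2]=?,scc[3]=?,scc[4]=?)
step 4: low=(low[0]=0,low[1]=1,low[2]=2,low[3]=2,low[4]=2); scc=(scc[0]=0,scc[1]=1,scc[2]=?,scc[3]=?,scc[4]=?)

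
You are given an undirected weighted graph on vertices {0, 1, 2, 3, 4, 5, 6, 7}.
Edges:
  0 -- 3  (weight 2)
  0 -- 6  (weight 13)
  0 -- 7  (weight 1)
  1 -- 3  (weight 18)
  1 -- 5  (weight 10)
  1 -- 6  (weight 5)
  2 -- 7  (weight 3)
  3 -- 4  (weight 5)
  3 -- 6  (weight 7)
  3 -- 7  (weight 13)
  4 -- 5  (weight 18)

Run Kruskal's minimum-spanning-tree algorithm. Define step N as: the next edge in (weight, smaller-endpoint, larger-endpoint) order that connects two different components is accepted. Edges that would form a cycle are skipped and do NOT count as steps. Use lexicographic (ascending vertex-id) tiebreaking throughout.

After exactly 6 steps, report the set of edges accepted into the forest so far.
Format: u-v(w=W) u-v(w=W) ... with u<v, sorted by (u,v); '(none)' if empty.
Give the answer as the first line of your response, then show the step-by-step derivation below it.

0-3(w=2) 0-7(w=1) 1-6(w=5) 2-7(w=3) 3-4(w=5) 3-6(w=7)

step 1: add edge 0-7 (w=1); MST = {0-7(w=1)}
step 2: add edge 0-3 (w=2); MST = {0-3(w=2) 0-7(w=1)}
step 3: add edge 2-7 (w=3); MST = {0-3(w=2) 0-7(w=1) 2-7(w=3)}
step 4: add edge 1-6 (w=5); MST = {0-3(w=2) 0-7(w=1) 1-6(w=5) 2-7(w=3)}
step 5: add edge 3-4 (w=5); MST = {0-3(w=2) 0-7(w=1) 1-6(w=5) 2-7(w=3) 3-4(w=5)}
step 6: add edge 3-6 (w=7); MST = {0-3(w=2) 0-7(w=1) 1-6(w=5) 2-7(w=3) 3-4(w=5) 3-6(w=7)}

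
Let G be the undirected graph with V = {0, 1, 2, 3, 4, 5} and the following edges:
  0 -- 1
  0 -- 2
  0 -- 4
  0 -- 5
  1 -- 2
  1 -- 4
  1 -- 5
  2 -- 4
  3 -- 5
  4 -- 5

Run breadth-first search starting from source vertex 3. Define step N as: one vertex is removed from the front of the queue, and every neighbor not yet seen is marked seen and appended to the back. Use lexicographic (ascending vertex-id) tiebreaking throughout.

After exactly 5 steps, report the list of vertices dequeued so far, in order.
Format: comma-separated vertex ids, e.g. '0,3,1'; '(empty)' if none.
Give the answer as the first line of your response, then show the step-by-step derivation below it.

3,5,0,1,4

step 1: dequeue 3; queue=[5]; order=3
step 2: dequeue 5; queue=[0,1,4]; order=3,5
step 3: dequeue 0; queue=[1,4,2]; order=3,5,0
step 4: dequeue 1; queue=[4,2]; order=3,5,0,1
step 5: dequeue 4; queue=[2]; order=3,5,0,1,4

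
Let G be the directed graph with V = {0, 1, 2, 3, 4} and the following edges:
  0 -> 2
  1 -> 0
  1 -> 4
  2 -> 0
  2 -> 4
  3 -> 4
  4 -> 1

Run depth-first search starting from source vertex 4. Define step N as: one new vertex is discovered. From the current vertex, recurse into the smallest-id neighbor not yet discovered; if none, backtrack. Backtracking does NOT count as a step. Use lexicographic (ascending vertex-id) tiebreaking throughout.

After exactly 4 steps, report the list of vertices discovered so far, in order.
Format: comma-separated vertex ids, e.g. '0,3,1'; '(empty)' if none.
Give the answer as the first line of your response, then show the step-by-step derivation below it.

4,1,0,2

step 1: discover 4; path=4; order=4
step 2: discover 1; path=4>1; order=4,1
step 3: discover 0; path=4>1>0; order=4,1,0
step 4: discover 2; path=4>1>0>2; order=4,1,0,2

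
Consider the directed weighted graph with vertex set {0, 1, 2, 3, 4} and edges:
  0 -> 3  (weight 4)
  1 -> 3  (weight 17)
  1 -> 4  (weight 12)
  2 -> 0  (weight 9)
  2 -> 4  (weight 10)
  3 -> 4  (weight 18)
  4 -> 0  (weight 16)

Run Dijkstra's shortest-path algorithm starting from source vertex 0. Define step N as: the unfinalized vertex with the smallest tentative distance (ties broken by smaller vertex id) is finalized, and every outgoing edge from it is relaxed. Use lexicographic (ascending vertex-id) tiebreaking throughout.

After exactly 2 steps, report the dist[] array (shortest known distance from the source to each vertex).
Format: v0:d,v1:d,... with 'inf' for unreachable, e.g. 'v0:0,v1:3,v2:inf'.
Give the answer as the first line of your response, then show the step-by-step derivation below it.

v0:0,v1:inf,v2:inf,v3:4,v4:22

step 1: dist = v0:0,v1:inf,v2:inf,v3:4,v4:inf
step 2: dist = v0:0,v1:inf,v2:inf,v3:4,v4:22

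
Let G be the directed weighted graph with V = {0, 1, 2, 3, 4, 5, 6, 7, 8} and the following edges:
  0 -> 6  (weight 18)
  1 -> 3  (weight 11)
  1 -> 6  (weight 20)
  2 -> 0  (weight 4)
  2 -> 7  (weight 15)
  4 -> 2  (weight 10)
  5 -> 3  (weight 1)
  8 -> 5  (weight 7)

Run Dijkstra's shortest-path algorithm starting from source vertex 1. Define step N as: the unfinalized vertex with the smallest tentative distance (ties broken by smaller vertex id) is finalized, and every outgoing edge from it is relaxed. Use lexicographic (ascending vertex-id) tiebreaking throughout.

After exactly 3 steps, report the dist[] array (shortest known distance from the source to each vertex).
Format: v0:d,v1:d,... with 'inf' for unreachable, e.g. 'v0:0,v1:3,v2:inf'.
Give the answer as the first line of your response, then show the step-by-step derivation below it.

v0:inf,v1:0,v2:inf,v3:11,v4:inf,v5:inf,v6:20,v7:inf,v8:inf

step 1: dist = v0:inf,v1:0,v2:inf,v3:11,v4:inf,v5:inf,v6:20,v7:inf,v8:inf
step 2: dist = v0:inf,v1:0,v2:inf,v3:11,v4:inf,v5:inf,v6:20,v7:inf,v8:inf
step 3: dist = v0:inf,v1:0,v2:inf,v3:11,v4:inf,v5:inf,v6:20,v7:inf,v8:inf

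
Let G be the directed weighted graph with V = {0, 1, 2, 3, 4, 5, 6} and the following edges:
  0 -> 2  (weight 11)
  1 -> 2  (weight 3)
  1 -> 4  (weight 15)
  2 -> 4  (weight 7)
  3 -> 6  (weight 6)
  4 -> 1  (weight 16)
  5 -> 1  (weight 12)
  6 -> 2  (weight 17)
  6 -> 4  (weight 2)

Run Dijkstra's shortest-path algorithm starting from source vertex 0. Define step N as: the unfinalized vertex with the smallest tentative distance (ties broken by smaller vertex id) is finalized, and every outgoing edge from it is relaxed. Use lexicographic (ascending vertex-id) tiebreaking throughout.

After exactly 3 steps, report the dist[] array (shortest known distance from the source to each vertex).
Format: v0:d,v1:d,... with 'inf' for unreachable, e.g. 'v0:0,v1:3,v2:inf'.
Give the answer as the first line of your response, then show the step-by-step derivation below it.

v0:0,v1:34,v2:11,v3:inf,v4:18,v5:inf,v6:inf

step 1: dist = v0:0,v1:inf,v2:11,v3:inf,v4:inf,v5:inf,v6:inf
step 2: dist = v0:0,v1:inf,v2:11,v3:inf,v4:18,v5:inf,v6:inf
step 3: dist = v0:0,v1:34,v2:11,v3:inf,v4:18,v5:inf,v6:inf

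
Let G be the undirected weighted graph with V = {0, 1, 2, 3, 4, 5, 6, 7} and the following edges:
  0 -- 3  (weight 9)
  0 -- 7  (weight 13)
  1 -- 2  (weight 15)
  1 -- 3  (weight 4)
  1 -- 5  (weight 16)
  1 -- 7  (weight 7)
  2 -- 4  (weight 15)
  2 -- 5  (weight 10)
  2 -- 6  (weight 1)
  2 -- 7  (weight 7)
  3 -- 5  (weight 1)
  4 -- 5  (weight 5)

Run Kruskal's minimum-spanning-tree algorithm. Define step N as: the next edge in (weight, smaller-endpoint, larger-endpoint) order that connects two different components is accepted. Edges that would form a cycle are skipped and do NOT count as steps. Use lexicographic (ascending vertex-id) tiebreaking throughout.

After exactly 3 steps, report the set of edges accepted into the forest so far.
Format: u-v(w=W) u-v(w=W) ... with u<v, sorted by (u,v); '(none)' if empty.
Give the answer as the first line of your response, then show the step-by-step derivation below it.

1-3(w=4) 2-6(w=1) 3-5(w=1)

step 1: add edge 2-6 (w=1); MST = {2-6(w=1)}
step 2: add edge 3-5 (w=1); MST = {2-6(w=1) 3-5(w=1)}
step 3: add edge 1-3 (w=4); MST = {1-3(w=4) 2-6(w=1) 3-5(w=1)}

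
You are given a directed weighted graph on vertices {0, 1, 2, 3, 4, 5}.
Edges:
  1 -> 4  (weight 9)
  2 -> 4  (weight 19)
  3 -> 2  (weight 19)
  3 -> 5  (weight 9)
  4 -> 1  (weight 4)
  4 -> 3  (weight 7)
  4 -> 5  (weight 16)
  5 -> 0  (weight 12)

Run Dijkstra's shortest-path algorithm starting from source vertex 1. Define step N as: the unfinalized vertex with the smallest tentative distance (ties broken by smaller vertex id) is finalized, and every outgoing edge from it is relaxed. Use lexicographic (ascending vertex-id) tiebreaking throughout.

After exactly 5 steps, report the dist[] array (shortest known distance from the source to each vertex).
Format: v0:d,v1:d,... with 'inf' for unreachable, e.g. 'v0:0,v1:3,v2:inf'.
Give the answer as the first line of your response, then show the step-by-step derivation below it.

v0:37,v1:0,v2:35,v3:16,v4:9,v5:25

step 1: dist = v0:inf,v1:0,v2:inf,v3:inf,v4:9,v5:inf
step 2: dist = v0:inf,v1:0,v2:inf,v3:16,v4:9,v5:25
step 3: dist = v0:inf,v1:0,v2:35,v3:16,v4:9,v5:25
step 4: dist = v0:37,v1:0,v2:35,v3:16,v4:9,v5:25
step 5: dist = v0:37,v1:0,v2:35,v3:16,v4:9,v5:25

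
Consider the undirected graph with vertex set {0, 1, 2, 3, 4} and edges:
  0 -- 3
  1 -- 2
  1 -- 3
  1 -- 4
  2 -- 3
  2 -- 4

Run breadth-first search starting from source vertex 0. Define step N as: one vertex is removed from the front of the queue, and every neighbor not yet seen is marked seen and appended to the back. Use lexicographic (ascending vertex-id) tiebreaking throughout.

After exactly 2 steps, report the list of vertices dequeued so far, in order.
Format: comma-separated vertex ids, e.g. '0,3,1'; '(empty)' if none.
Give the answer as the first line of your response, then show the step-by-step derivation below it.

0,3

step 1: dequeue 0; queue=[3]; order=0
step 2: dequeue 3; queue=[1,2]; order=0,3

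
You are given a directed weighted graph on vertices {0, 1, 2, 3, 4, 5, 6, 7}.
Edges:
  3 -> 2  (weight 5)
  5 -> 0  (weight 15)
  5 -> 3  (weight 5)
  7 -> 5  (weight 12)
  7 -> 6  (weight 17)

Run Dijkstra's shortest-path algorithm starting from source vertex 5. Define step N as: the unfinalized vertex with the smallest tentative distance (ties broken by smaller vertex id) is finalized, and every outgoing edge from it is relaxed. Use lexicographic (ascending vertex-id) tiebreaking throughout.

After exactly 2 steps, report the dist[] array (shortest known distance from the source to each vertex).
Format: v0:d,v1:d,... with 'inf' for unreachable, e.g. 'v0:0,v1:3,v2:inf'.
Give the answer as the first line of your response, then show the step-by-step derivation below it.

v0:15,v1:inf,v2:10,v3:5,v4:inf,v5:0,v6:inf,v7:inf

step 1: dist = v0:15,v1:inf,v2:inf,v3:5,v4:inf,v5:0,v6:inf,v7:inf
step 2: dist = v0:15,v1:inf,v2:10,v3:5,v4:inf,v5:0,v6:inf,v7:inf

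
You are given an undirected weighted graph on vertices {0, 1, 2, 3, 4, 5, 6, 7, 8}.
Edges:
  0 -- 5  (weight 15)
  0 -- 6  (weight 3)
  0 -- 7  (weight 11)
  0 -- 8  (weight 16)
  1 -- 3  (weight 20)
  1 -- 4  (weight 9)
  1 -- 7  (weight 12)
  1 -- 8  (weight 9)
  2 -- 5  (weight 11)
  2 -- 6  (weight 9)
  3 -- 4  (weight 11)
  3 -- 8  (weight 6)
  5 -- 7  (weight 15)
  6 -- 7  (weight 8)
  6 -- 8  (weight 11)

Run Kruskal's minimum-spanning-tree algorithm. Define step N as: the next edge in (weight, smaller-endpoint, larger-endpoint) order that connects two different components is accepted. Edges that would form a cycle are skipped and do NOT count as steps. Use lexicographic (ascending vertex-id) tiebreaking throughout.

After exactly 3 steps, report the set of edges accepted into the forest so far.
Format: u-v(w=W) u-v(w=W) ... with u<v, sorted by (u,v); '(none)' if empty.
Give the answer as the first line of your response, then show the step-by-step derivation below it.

0-6(w=3) 3-8(w=6) 6-7(w=8)

step 1: add edge 0-6 (w=3); MST = {0-6(w=3)}
step 2: add edge 3-8 (w=6); MST = {0-6(w=3) 3-8(w=6)}
step 3: add edge 6-7 (w=8); MST = {0-6(w=3) 3-8(w=6) 6-7(w=8)}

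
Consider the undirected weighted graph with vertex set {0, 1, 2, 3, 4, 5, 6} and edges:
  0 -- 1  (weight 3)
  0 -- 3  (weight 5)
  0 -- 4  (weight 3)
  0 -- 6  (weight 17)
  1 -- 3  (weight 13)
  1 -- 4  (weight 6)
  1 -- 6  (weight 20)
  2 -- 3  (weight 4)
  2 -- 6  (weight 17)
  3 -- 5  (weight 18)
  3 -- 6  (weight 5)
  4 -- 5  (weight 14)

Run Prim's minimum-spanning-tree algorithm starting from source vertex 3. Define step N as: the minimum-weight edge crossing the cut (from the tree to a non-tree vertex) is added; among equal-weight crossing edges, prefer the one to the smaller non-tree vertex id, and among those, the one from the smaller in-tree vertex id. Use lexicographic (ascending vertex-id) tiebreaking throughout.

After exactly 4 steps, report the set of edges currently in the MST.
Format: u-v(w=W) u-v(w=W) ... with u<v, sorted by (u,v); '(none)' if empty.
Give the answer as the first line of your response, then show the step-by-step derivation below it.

0-1(w=3) 0-3(w=5) 0-4(w=3) 2-3(w=4)

step 1: add edge 2-3 (w=4); MST = {2-3(w=4)}
step 2: add edge 0-3 (w=5); MST = {0-3(w=5) 2-3(w=4)}
step 3: add edge 0-1 (w=3); MST = {0-1(w=3) 0-3(w=5) 2-3(w=4)}
step 4: add edge 0-4 (w=3); MST = {0-1(w=3) 0-3(w=5) 0-4(w=3) 2-3(w=4)}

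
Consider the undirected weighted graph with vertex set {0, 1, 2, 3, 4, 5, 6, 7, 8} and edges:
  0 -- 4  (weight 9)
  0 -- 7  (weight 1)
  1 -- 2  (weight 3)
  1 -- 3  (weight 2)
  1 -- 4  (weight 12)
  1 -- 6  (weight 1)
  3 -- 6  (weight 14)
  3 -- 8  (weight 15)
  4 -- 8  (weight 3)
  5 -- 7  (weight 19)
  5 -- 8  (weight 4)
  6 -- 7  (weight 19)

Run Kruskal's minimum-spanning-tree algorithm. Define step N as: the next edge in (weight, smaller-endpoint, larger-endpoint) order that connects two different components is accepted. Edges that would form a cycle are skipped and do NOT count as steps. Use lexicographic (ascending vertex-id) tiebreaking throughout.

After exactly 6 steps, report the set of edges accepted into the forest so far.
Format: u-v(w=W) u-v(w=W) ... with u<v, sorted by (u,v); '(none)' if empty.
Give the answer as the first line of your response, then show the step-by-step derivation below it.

0-7(w=1) 1-2(w=3) 1-3(w=2) 1-6(w=1) 4-8(w=3) 5-8(w=4)

step 1: add edge 0-7 (w=1); MST = {0-7(w=1)}
step 2: add edge 1-6 (w=1); MST = {0-7(w=1) 1-6(w=1)}
step 3: add edge 1-3 (w=2); MST = {0-7(w=1) 1-3(w=2) 1-6(w=1)}
step 4: add edge 1-2 (w=3); MST = {0-7(w=1) 1-2(w=3) 1-3(w=2) 1-6(w=1)}
step 5: add edge 4-8 (w=3); MST = {0-7(w=1) 1-2(w=3) 1-3(w=2) 1-6(w=1) 4-8(w=3)}
step 6: add edge 5-8 (w=4); MST = {0-7(w=1) 1-2(w=3) 1-3(w=2) 1-6(w=1) 4-8(w=3) 5-8(w=4)}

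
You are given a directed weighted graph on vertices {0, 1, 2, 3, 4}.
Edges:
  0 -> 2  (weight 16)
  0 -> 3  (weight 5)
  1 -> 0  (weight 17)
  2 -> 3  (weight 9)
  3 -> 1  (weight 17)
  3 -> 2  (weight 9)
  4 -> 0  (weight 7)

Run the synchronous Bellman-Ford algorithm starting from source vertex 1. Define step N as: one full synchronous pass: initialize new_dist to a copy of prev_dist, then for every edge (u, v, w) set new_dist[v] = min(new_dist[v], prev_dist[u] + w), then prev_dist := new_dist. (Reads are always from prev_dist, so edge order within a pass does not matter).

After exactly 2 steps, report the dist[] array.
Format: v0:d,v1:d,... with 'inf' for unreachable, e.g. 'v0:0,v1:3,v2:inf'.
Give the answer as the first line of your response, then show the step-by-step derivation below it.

v0:17,v1:0,v2:33,v3:22,v4:inf

step 1: dist = v0:17,v1:0,v2:inf,v3:inf,v4:inf
step 2: dist = v0:17,v1:0,v2:33,v3:22,v4:inf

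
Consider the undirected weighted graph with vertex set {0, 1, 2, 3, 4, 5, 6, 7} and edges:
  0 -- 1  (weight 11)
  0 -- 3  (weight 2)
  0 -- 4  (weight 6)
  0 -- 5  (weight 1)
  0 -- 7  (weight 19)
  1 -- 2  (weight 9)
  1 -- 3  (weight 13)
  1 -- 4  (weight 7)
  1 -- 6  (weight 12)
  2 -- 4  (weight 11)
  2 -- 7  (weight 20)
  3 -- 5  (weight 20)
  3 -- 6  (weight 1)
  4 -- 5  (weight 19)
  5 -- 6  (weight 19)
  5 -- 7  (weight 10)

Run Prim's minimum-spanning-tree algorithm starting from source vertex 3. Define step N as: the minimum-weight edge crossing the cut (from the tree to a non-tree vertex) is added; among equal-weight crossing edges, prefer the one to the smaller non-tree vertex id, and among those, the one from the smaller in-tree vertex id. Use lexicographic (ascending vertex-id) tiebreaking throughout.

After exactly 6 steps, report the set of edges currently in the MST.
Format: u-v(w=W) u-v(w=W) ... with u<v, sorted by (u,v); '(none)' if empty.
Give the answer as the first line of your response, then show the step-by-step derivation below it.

0-3(w=2) 0-4(w=6) 0-5(w=1) 1-2(w=9) 1-4(w=7) 3-6(w=1)

step 1: add edge 3-6 (w=1); MST = {3-6(w=1)}
step 2: add edge 0-3 (w=2); MST = {0-3(w=2) 3-6(w=1)}
step 3: add edge 0-5 (w=1); MST = {0-3(w=2) 0-5(w=1) 3-6(w=1)}
step 4: add edge 0-4 (w=6); MST = {0-3(w=2) 0-4(w=6) 0-5(w=1) 3-6(w=1)}
step 5: add edge 1-4 (w=7); MST = {0-3(w=2) 0-4(w=6) 0-5(w=1) 1-4(w=7) 3-6(w=1)}
step 6: add edge 1-2 (w=9); MST = {0-3(w=2) 0-4(w=6) 0-5(w=1) 1-2(w=9) 1-4(w=7) 3-6(w=1)}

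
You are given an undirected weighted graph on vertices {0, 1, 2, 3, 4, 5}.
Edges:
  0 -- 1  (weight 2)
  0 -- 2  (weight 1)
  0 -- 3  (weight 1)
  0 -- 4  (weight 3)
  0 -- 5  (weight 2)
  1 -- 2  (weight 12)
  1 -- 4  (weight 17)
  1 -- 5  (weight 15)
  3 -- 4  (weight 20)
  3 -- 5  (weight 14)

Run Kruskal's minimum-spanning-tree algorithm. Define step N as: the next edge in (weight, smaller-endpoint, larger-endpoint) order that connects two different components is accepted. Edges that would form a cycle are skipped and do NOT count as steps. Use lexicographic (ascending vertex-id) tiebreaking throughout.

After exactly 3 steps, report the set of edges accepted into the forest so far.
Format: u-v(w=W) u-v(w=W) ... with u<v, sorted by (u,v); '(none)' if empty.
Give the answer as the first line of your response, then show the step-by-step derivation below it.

0-1(w=2) 0-2(w=1) 0-3(w=1)

step 1: add edge 0-2 (w=1); MST = {0-2(w=1)}
step 2: add edge 0-3 (w=1); MST = {0-2(w=1) 0-3(w=1)}
step 3: add edge 0-1 (w=2); MST = {0-1(w=2) 0-2(w=1) 0-3(w=1)}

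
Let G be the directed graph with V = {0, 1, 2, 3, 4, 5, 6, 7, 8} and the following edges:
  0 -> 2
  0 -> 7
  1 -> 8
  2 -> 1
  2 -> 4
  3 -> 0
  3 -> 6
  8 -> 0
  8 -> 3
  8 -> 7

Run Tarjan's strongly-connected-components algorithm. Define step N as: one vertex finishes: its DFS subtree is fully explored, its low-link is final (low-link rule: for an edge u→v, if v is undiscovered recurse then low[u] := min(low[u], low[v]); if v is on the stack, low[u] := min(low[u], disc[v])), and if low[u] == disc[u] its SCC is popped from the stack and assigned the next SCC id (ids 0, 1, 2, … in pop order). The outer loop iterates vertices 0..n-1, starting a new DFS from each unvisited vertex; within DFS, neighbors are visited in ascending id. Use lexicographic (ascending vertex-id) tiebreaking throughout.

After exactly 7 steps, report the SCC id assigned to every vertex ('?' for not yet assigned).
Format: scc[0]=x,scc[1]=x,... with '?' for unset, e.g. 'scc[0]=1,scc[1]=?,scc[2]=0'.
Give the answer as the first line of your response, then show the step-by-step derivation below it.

scc[0]=?,scc[1]=?,scc[2]=?,scc[3]=?,scc[4]=2,scc[5]=?,scc[6]=0,scc[7]=1,scc[8]=?

step 1: low=(low[0]=0,low[1]=2,low[2]=1,low[3]=0,low[4]=?,low[5]=?,low[6]=5,low[7]=?,low[8]=0); scc=(scc[0]=?,scc[1]=?,scc[2]=?,scc[3]=?,scc[4]=?,scc[5]=?,scc[6]=0,scc[7]=?,scc[8]=?)
step 2: low=(low[0]=0,low[1]=2,low[2]=1,low[3]=0,low[4]=?,low[5]=?,low[6]=5,low[7]=?,low[8]=0); scc=(scc[0]=?,scc[1]=?,scc[2]=?,scc[3]=?,scc[4]=?,scc[5]=?,scc[6]=0,scc[7]=?,scc[8]=?)
step 3: low=(low[0]=0,low[1]=2,low[2]=1,low[3]=0,low[4]=?,low[5]=?,low[6]=5,low[7]=6,low[8]=0); scc=(scc[0]=?,scc[1]=?,scc[2]=?,scc[3]=?,scc[4]=?,scc[5]=?,scc[6]=0,scc[7]=1,scc[8]=?)
step 4: low=(low[0]=0,low[1]=2,low[2]=1,low[3]=0,low[4]=?,low[5]=?,low[6]=5,low[7]=6,low[8]=0); scc=(scc[0]=?,scc[1]=?,scc[2]=?,scc[3]=?,scc[4]=?,scc[5]=?,scc[6]=0,scc[7]=1,scc[8]=?)
step 5: low=(low[0]=0,low[1]=0,low[2]=1,low[3]=0,low[4]=?,low[5]=?,low[6]=5,low[7]=6,low[8]=0); scc=(scc[0]=?,scc[1]=?,scc[2]=?,scc[3]=?,scc[4]=?,scc[5]=?,scc[6]=0,scc[7]=1,scc[8]=?)
step 6: low=(low[0]=0,low[1]=0,low[2]=0,low[3]=0,low[4]=7,low[5]=?,low[6]=5,low[7]=6,low[8]=0); scc=(scc[0]=?,scc[1]=?,scc[2]=?,scc[3]=?,scc[4]=2,scc[5]=?,scc[6]=0,scc[7]=1,scc[8]=?)
step 7: low=(low[0]=0,low[1]=0,low[2]=0,low[3]=0,low[4]=7,low[5]=?,low[6]=5,low[7]=6,low[8]=0); scc=(scc[0]=?,scc[1]=?,scc[2]=?,scc[3]=?,scc[4]=2,scc[5]=?,scc[6]=0,scc[7]=1,scc[8]=?)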